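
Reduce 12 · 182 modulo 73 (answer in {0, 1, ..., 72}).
Reduce the factors first: 182 ≡ 36 (mod 73), so 12 · 182 ≡ 12 · 36 (mod 73). 12 · 36 = 432. Dividing by 73: 432 = 5·73 + 67. So (12 · 182) mod 73 = 67.

Final answer: 67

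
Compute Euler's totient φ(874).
φ(874) = 396

φ is multiplicative, with φ(p^e) = p^e − p^(e−1). Factorise 874 = 2 · 19 · 23. Then
  φ(874) = (2 − 1) · (19 − 1) · (23 − 1) = 1 · 18 · 22 = 396.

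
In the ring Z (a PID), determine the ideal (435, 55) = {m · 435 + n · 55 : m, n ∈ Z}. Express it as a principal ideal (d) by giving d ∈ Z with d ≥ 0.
In the PID Z, (a, b) is generated by gcd(a, b). Compute gcd(435, 55) with the extended Euclidean algorithm, tracking rows (r, s, t) with s·435 + t·55 = r:
  row A: (435, 1, 0)   [1·435 + 0·55 = 435]
  row B: (55, 0, 1)   [0·435 + 1·55 = 55]
  435 = 7·55 + 50   → row C = row A − 7·row B = (50, 1, −7)   [check: 1·435 − 7·55 = 50]
  55 = 1·50 + 5   → row D = row B − 1·row C = (5, −1, 8)   [check: −1·435 + 8·55 = 5]
  50 = 10·5 + 0   → remainder 0, stop. gcd = 5 (last nonzero row D).
So gcd(435, 55) = 5, with Bézout identity −1·435 + 8·55 = 5. Containment (⊇): the Bézout identity exhibits 5 as an element of (435, 55), giving (5) ⊆ (435, 55). Containment (⊆): since 5 | 435 and 5 | 55 (435 = 5·87, 55 = 5·11), every Z-linear combination of 435 and 55 is divisible by 5, so (435, 55) ⊆ (5). Therefore (435, 55) = (5), d = 5.

Final answer: (435, 55) = (5); d = 5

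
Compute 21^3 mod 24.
21

Use repeated squaring. Binary(3) = 11. Walk through the bits of the exponent 3 left-to-right: at each bit after the leading one, square the running value, then multiply by 21 if the bit is 1 (always reducing mod 24):
  bit 1 = 1 (leading): start with 21.
  bit 2 = 1: square 21^2 = 441 ≡ 9; bit is 1, so multiply 9·21 = 189 ≡ 21 (mod 24).
Final value: 21^3 ≡ 21 (mod 24).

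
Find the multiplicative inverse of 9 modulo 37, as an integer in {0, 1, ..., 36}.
Apply the extended Euclidean algorithm to (37, 9), tracking rows (r, s, t) with s·37 + t·9 = r. Each division r_prev = q·r_cur + r_new produces the new row as (previous row) − q·(current row):
  row A: (37, 1, 0)   [1·37 + 0·9 = 37]
  row B: (9, 0, 1)   [0·37 + 1·9 = 9]
  37 = 4·9 + 1   → row C = row A − 4·row B = (1, 1, −4)   [check: 1·37 − 4·9 = 1]
  9 = 9·1 + 0   → remainder 0, stop. gcd = 1 (last nonzero row C).
The gcd is 1, so 9 is invertible mod 37. The last nonzero row gives 1·37 − 4·9 = 1, so t = −4. So 9^(−1) ≡ −4 ≡ 33 (mod 37). Verify: 9 · 33 = 297 ≡ 1 (mod 37). ✓

Final answer: 9^(−1) ≡ 33 (mod 37)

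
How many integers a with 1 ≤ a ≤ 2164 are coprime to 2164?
1080

The number of a ∈ {1, ..., 2164} with gcd(a, 2164) = 1 is by definition Euler's totient φ(2164). φ is multiplicative, with φ(p^e) = p^e − p^(e−1). Factorise 2164 = 2^2 · 541. Then
  φ(2164) = (2^2 − 2^1) · (541 − 1) = 2 · 540 = 1080.
So there are 1080 such integers.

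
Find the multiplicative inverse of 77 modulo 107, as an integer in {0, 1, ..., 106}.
Apply the extended Euclidean algorithm to (107, 77), tracking rows (r, s, t) with s·107 + t·77 = r. Each division r_prev = q·r_cur + r_new produces the new row as (previous row) − q·(current row):
  row A: (107, 1, 0)   [1·107 + 0·77 = 107]
  row B: (77, 0, 1)   [0·107 + 1·77 = 77]
  107 = 1·77 + 30   → row C = row A − 1·row B = (30, 1, −1)   [check: 1·107 − 1·77 = 30]
  77 = 2·30 + 17   → row D = row B − 2·row C = (17, −2, 3)   [check: −2·107 + 3·77 = 17]
  30 = 1·17 + 13   → row E = row C − 1·row D = (13, 3, −4)   [check: 3·107 − 4·77 = 13]
  17 = 1·13 + 4   → row F = row D − 1·row E = (4, −5, 7)   [check: −5·107 + 7·77 = 4]
  13 = 3·4 + 1   → row G = row E − 3·row F = (1, 18, −25)   [check: 18·107 − 25·77 = 1]
  4 = 4·1 + 0   → remainder 0, stop. gcd = 1 (last nonzero row G).
The gcd is 1, so 77 is invertible mod 107. The last nonzero row gives 18·107 − 25·77 = 1, so t = −25. So 77^(−1) ≡ −25 ≡ 82 (mod 107). Verify: 77 · 82 = 6314 ≡ 1 (mod 107). ✓

Final answer: 77^(−1) ≡ 82 (mod 107)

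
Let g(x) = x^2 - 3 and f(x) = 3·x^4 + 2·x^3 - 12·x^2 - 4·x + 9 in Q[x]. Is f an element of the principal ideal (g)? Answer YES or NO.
NO

In Q[x] the ideal (g) consists of all multiples of g, so f ∈ (g) iff g | f, i.e. iff the remainder of f on division by g is 0. Divide f by g (g is monic, so eliminate the leading term of the running remainder at each step):
  leading term 3·x^4: subtract (3·x^2)·g(x) = 3·x^4 - 9·x^2, leaving 2·x^3 - 3·x^2 - 4·x + 9
  leading term 2·x^3: subtract (2·x)·g(x) = 2·x^3 - 6·x, leaving -3·x^2 + 2·x + 9
  leading term -3·x^2: subtract (-3)·g(x) = 9 - 3·x^2, leaving 2·x
The remainder r(x) = 2·x ≠ 0 (and deg r < deg g), so g ∤ f, i.e. f ∉ (g).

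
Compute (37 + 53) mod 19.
Reduce the summands first: 37 ≡ 18, 53 ≡ 15 (mod 19), so 37 + 53 ≡ 18 + 15 (mod 19). 18 + 15 = 33; 33 = 1·19 + 14, so (37 + 53) mod 19 = 14.

Final answer: 14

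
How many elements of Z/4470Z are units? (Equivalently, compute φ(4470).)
Z/4470Z has φ(4470) = 1184 units

An element a ∈ Z/4470Z is a unit iff gcd(a, 4470) = 1, so the number of units is φ(4470). φ is multiplicative, with φ(p^e) = p^e − p^(e−1). Factorise 4470 = 2 · 3 · 5 · 149. Then
  φ(4470) = (2 − 1) · (3 − 1) · (5 − 1) · (149 − 1) = 1 · 2 · 4 · 148 = 1184.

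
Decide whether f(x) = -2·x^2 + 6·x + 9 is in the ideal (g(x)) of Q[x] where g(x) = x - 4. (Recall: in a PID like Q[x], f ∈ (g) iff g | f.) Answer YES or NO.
In Q[x] the ideal (g) consists of all multiples of g, so f ∈ (g) iff g | f, i.e. iff the remainder of f on division by g is 0. Divide f by g (g is monic, so eliminate the leading term of the running remainder at each step):
  leading term -2·x^2: subtract (-2·x)·g(x) = -2·x^2 + 8·x, leaving 9 - 2·x
  leading term -2·x: subtract (-2)·g(x) = 8 - 2·x, leaving 1
The remainder r(x) = 1 ≠ 0 (and deg r < deg g), so g ∤ f, i.e. f ∉ (g).

Final answer: NO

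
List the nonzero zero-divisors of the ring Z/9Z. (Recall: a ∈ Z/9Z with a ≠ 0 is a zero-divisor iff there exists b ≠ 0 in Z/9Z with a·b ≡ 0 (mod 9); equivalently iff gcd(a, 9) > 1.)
An element a ∈ Z/9Z (with a ≠ 0) is a zero-divisor iff gcd(a, 9) > 1 (because a is a unit precisely when gcd(a, n) = 1, and in Z/nZ every nonzero, non-unit element is a zero-divisor). Scan a = 1, ..., 8 and keep those with gcd(a, 9) > 1:
  gcd(3, 9) = 3, gcd(6, 9) = 3.
All other a ∈ {1, ..., 8} have gcd(a, 9) = 1 and are units. So the nonzero zero-divisors are exactly the 2 values of a appearing in this scan.

Final answer: nonzero zero-divisors of Z/9Z = {3, 6}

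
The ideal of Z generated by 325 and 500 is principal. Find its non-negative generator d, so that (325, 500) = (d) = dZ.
(325, 500) = (25); d = 25

In the PID Z, (a, b) is generated by gcd(a, b). Compute gcd(500, 325) with the extended Euclidean algorithm, tracking rows (r, s, t) with s·500 + t·325 = r:
  row A: (500, 1, 0)   [1·500 + 0·325 = 500]
  row B: (325, 0, 1)   [0·500 + 1·325 = 325]
  500 = 1·325 + 175   → row C = row A − 1·row B = (175, 1, −1)   [check: 1·500 − 1·325 = 175]
  325 = 1·175 + 150   → row D = row B − 1·row C = (150, −1, 2)   [check: −1·500 + 2·325 = 150]
  175 = 1·150 + 25   → row E = row C − 1·row D = (25, 2, −3)   [check: 2·500 − 3·325 = 25]
  150 = 6·25 + 0   → remainder 0, stop. gcd = 25 (last nonzero row E).
So gcd(325, 500) = 25, with Bézout identity 2·500 − 3·325 = 25. Containment (⊇): the Bézout identity exhibits 25 as an element of (325, 500), giving (25) ⊆ (325, 500). Containment (⊆): since 25 | 325 and 25 | 500 (325 = 25·13, 500 = 25·20), every Z-linear combination of 325 and 500 is divisible by 25, so (325, 500) ⊆ (25). Therefore (325, 500) = (25), d = 25.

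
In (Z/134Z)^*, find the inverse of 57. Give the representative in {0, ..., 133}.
57^(−1) ≡ 87 (mod 134)

Apply the extended Euclidean algorithm to (134, 57), tracking rows (r, s, t) with s·134 + t·57 = r. Each division r_prev = q·r_cur + r_new produces the new row as (previous row) − q·(current row):
  row A: (134, 1, 0)   [1·134 + 0·57 = 134]
  row B: (57, 0, 1)   [0·134 + 1·57 = 57]
  134 = 2·57 + 20   → row C = row A − 2·row B = (20, 1, −2)   [check: 1·134 − 2·57 = 20]
  57 = 2·20 + 17   → row D = row B − 2·row C = (17, −2, 5)   [check: −2·134 + 5·57 = 17]
  20 = 1·17 + 3   → row E = row C − 1·row D = (3, 3, −7)   [check: 3·134 − 7·57 = 3]
  17 = 5·3 + 2   → row F = row D − 5·row E = (2, −17, 40)   [check: −17·134 + 40·57 = 2]
  3 = 1·2 + 1   → row G = row E − 1·row F = (1, 20, −47)   [check: 20·134 − 47·57 = 1]
  2 = 2·1 + 0   → remainder 0, stop. gcd = 1 (last nonzero row G).
The gcd is 1, so 57 is invertible mod 134. The last nonzero row gives 20·134 − 47·57 = 1, so t = −47. So 57^(−1) ≡ −47 ≡ 87 (mod 134). Verify: 57 · 87 = 4959 ≡ 1 (mod 134). ✓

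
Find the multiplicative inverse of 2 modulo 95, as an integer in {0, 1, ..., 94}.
2^(−1) ≡ 48 (mod 95)

Apply the extended Euclidean algorithm to (95, 2), tracking rows (r, s, t) with s·95 + t·2 = r. Each division r_prev = q·r_cur + r_new produces the new row as (previous row) − q·(current row):
  row A: (95, 1, 0)   [1·95 + 0·2 = 95]
  row B: (2, 0, 1)   [0·95 + 1·2 = 2]
  95 = 47·2 + 1   → row C = row A − 47·row B = (1, 1, −47)   [check: 1·95 − 47·2 = 1]
  2 = 2·1 + 0   → remainder 0, stop. gcd = 1 (last nonzero row C).
The gcd is 1, so 2 is invertible mod 95. The last nonzero row gives 1·95 − 47·2 = 1, so t = −47. So 2^(−1) ≡ −47 ≡ 48 (mod 95). Verify: 2 · 48 = 96 ≡ 1 (mod 95). ✓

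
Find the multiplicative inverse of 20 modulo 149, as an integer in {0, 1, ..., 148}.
20^(−1) ≡ 82 (mod 149)

Apply the extended Euclidean algorithm to (149, 20), tracking rows (r, s, t) with s·149 + t·20 = r. Each division r_prev = q·r_cur + r_new produces the new row as (previous row) − q·(current row):
  row A: (149, 1, 0)   [1·149 + 0·20 = 149]
  row B: (20, 0, 1)   [0·149 + 1·20 = 20]
  149 = 7·20 + 9   → row C = row A − 7·row B = (9, 1, −7)   [check: 1·149 − 7·20 = 9]
  20 = 2·9 + 2   → row D = row B − 2·row C = (2, −2, 15)   [check: −2·149 + 15·20 = 2]
  9 = 4·2 + 1   → row E = row C − 4·row D = (1, 9, −67)   [check: 9·149 − 67·20 = 1]
  2 = 2·1 + 0   → remainder 0, stop. gcd = 1 (last nonzero row E).
The gcd is 1, so 20 is invertible mod 149. The last nonzero row gives 9·149 − 67·20 = 1, so t = −67. So 20^(−1) ≡ −67 ≡ 82 (mod 149). Verify: 20 · 82 = 1640 ≡ 1 (mod 149). ✓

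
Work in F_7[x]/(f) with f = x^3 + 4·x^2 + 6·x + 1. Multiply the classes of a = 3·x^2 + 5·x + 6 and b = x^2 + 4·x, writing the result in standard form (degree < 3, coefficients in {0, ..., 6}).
a · b ≡ 2·x^2 + 5·x + 2 (mod f(x))

Multiply as integer polynomials: a · b = 3·x^4 + 17·x^3 + 26·x^2 + 24·x. Reducing coefficients mod 7: a · b ≡ 3·x^4 + 3·x^3 + 5·x^2 + 3·x. Now divide by f(x) = x^3 + 4·x^2 + 6·x + 1 in F_7[x], eliminating the leading term at each step:
  leading term 3·x^4: subtract (3·x)·f(x) = 3·x^4 + 5·x^3 + 4·x^2 + 3·x, leaving 5·x^3 + x^2 (coefficients mod 7)
  leading term 5·x^3: subtract (5)·f(x) = 5·x^3 + 6·x^2 + 2·x + 5, leaving 2·x^2 + 5·x + 2 (coefficients mod 7)
The degree is now < 3, so this is the remainder. Hence a · b ≡ 2·x^2 + 5·x + 2 in F_7[x]/(f).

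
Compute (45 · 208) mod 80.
Reduce the factors first: 208 ≡ 48 (mod 80), so 45 · 208 ≡ 45 · 48 (mod 80). 45 · 48 = 2160. Dividing by 80: 2160 = 27·80 + 0. So (45 · 208) mod 80 = 0.

Final answer: 0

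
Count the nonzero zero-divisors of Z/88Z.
Z/88Z has 47 nonzero zero-divisors

In Z/88Z each nonzero element is either a unit (gcd with 88 is 1) or a zero-divisor (gcd > 1). The number of units is φ(88): factorise 88 = 2^3 · 11, so φ(88) = (2^3 − 2^2) · (11 − 1) = 4 · 10 = 40. The nonzero elements number 88 − 1 = 87. Hence the nonzero zero-divisors number 87 − 40 = 47.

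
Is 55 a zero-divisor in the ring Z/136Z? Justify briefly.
NO

gcd(55, 136) = 1, so 55 is a unit in Z/136Z (it has a multiplicative inverse). A unit cannot be a zero-divisor: if 55·b ≡ 0 then multiplying both sides by 55^(−1) gives b ≡ 0. So 55 is not a zero-divisor.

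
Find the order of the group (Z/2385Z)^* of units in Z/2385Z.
|(Z/2385Z)^*| = 1248

(Z/2385Z)^* consists of the classes a with gcd(a, 2385) = 1, so its order is φ(2385). φ is multiplicative, with φ(p^e) = p^e − p^(e−1). Factorise 2385 = 3^2 · 5 · 53. Then
  φ(2385) = (3^2 − 3^1) · (5 − 1) · (53 − 1) = 6 · 4 · 52 = 1248.
Thus |(Z/2385Z)^*| = 1248.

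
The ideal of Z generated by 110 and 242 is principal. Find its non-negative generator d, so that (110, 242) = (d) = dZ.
In the PID Z, (a, b) is generated by gcd(a, b). Compute gcd(242, 110) with the extended Euclidean algorithm, tracking rows (r, s, t) with s·242 + t·110 = r:
  row A: (242, 1, 0)   [1·242 + 0·110 = 242]
  row B: (110, 0, 1)   [0·242 + 1·110 = 110]
  242 = 2·110 + 22   → row C = row A − 2·row B = (22, 1, −2)   [check: 1·242 − 2·110 = 22]
  110 = 5·22 + 0   → remainder 0, stop. gcd = 22 (last nonzero row C).
So gcd(110, 242) = 22, with Bézout identity 1·242 − 2·110 = 22. Containment (⊇): the Bézout identity exhibits 22 as an element of (110, 242), giving (22) ⊆ (110, 242). Containment (⊆): since 22 | 110 and 22 | 242 (110 = 22·5, 242 = 22·11), every Z-linear combination of 110 and 242 is divisible by 22, so (110, 242) ⊆ (22). Therefore (110, 242) = (22), d = 22.

Final answer: (110, 242) = (22); d = 22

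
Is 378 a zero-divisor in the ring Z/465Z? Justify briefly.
gcd(378, 465) = 3 > 1, so 378 is not a unit in Z/465Z. In Z/nZ every nonzero non-unit is a zero-divisor: explicitly, take b = 465/gcd = 155 ≠ 0 (mod 465); then 378·155 = 58590 = 126·465, i.e. 378·155 ≡ 0 (mod 465). So 378 is a zero-divisor.

Final answer: YES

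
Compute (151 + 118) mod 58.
Reduce the summands first: 151 ≡ 35, 118 ≡ 2 (mod 58), so 151 + 118 ≡ 35 + 2 (mod 58). 35 + 2 = 37; 37 = 0·58 + 37, so (151 + 118) mod 58 = 37.

Final answer: 37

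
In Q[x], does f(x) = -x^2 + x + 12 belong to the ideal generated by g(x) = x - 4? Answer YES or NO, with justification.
In Q[x] the ideal (g) consists of all multiples of g, so f ∈ (g) iff g | f, i.e. iff the remainder of f on division by g is 0. Divide f by g (g is monic, so eliminate the leading term of the running remainder at each step):
  leading term -x^2: subtract (-x)·g(x) = -x^2 + 4·x, leaving 12 - 3·x
  leading term -3·x: subtract (-3)·g(x) = 12 - 3·x, leaving 0
The remainder is 0, so f(x) = g(x) · h(x) with h(x) = -x - 3. Hence g | f, i.e. f ∈ (g).

Final answer: YES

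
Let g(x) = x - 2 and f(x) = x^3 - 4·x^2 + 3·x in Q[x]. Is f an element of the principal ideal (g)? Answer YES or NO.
In Q[x] the ideal (g) consists of all multiples of g, so f ∈ (g) iff g | f, i.e. iff the remainder of f on division by g is 0. Divide f by g (g is monic, so eliminate the leading term of the running remainder at each step):
  leading term x^3: subtract (x^2)·g(x) = x^3 - 2·x^2, leaving -2·x^2 + 3·x
  leading term -2·x^2: subtract (-2·x)·g(x) = -2·x^2 + 4·x, leaving -x
  leading term -x: subtract (-1)·g(x) = 2 - x, leaving -2
The remainder r(x) = -2 ≠ 0 (and deg r < deg g), so g ∤ f, i.e. f ∉ (g).

Final answer: NO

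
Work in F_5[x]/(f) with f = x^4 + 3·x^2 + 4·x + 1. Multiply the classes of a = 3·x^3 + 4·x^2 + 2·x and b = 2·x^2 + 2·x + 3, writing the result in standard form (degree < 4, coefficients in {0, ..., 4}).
Multiply as integer polynomials: a · b = 6·x^5 + 14·x^4 + 21·x^3 + 16·x^2 + 6·x. Reducing coefficients mod 5: a · b ≡ x^5 + 4·x^4 + x^3 + x^2 + x. Now divide by f(x) = x^4 + 3·x^2 + 4·x + 1 in F_5[x], eliminating the leading term at each step:
  leading term x^5: subtract (x)·f(x) = x^5 + 3·x^3 + 4·x^2 + x, leaving 4·x^4 + 3·x^3 + 2·x^2 (coefficients mod 5)
  leading term 4·x^4: subtract (4)·f(x) = 4·x^4 + 2·x^2 + x + 4, leaving 3·x^3 + 4·x + 1 (coefficients mod 5)
The degree is now < 4, so this is the remainder. Hence a · b ≡ 3·x^3 + 4·x + 1 in F_5[x]/(f).

Final answer: a · b ≡ 3·x^3 + 4·x + 1 (mod f(x))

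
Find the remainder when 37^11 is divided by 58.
3

Use repeated squaring. Binary(11) = 1011. Walk through the bits of the exponent 11 left-to-right: at each bit after the leading one, square the running value, then multiply by 37 if the bit is 1 (always reducing mod 58):
  bit 1 = 1 (leading): start with 37.
  bit 2 = 0: square 37^2 = 1369 ≡ 35 (mod 58).
  bit 3 = 1: square 35^2 = 1225 ≡ 7; bit is 1, so multiply 7·37 = 259 ≡ 27 (mod 58).
  bit 4 = 1: square 27^2 = 729 ≡ 33; bit is 1, so multiply 33·37 = 1221 ≡ 3 (mod 58).
Final value: 37^11 ≡ 3 (mod 58).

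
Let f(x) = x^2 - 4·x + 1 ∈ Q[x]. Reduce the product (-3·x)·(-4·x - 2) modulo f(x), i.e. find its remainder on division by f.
a · b ≡ 54·x - 12 (mod f(x))

First multiply in Q[x] without reducing: a · b = 12·x^2 + 6·x. Now divide by f(x) = x^2 - 4·x + 1, eliminating the leading term at each step:
  leading term 12·x^2: subtract (12)·f(x) = 12·x^2 - 48·x + 12, leaving 54·x - 12
The degree is now < 2, so this is the remainder. Hence a · b ≡ 54·x - 12 in Q[x]/(f).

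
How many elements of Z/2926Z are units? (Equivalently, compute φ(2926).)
An element a ∈ Z/2926Z is a unit iff gcd(a, 2926) = 1, so the number of units is φ(2926). φ is multiplicative, with φ(p^e) = p^e − p^(e−1). Factorise 2926 = 2 · 7 · 11 · 19. Then
  φ(2926) = (2 − 1) · (7 − 1) · (11 − 1) · (19 − 1) = 1 · 6 · 10 · 18 = 1080.

Final answer: Z/2926Z has φ(2926) = 1080 units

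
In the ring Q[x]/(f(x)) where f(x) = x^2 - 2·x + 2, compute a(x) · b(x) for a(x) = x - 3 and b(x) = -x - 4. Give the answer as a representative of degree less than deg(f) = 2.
First multiply in Q[x] without reducing: a · b = -x^2 - x + 12. Now divide by f(x) = x^2 - 2·x + 2, eliminating the leading term at each step:
  leading term -x^2: subtract (-1)·f(x) = -x^2 + 2·x - 2, leaving 14 - 3·x
The degree is now < 2, so this is the remainder. Hence a · b ≡ 14 - 3·x in Q[x]/(f).

Final answer: a · b ≡ 14 - 3·x (mod f(x))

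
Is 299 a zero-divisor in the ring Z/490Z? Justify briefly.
NO

gcd(299, 490) = 1, so 299 is a unit in Z/490Z (it has a multiplicative inverse). A unit cannot be a zero-divisor: if 299·b ≡ 0 then multiplying both sides by 299^(−1) gives b ≡ 0. So 299 is not a zero-divisor.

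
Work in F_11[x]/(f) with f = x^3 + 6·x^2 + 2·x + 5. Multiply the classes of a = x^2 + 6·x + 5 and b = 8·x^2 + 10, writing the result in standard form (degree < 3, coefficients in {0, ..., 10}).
Multiply as integer polynomials: a · b = 8·x^4 + 48·x^3 + 50·x^2 + 60·x + 50. Reducing coefficients mod 11: a · b ≡ 8·x^4 + 4·x^3 + 6·x^2 + 5·x + 6. Now divide by f(x) = x^3 + 6·x^2 + 2·x + 5 in F_11[x], eliminating the leading term at each step:
  leading term 8·x^4: subtract (8·x)·f(x) = 8·x^4 + 4·x^3 + 5·x^2 + 7·x, leaving x^2 + 9·x + 6 (coefficients mod 11)
The degree is now < 3, so this is the remainder. Hence a · b ≡ x^2 + 9·x + 6 in F_11[x]/(f).

Final answer: a · b ≡ x^2 + 9·x + 6 (mod f(x))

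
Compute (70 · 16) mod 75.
Both factors are already reduced mod 75. 70 · 16 = 1120. Dividing by 75: 1120 = 14·75 + 70. So (70 · 16) mod 75 = 70.

Final answer: 70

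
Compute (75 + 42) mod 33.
18

Reduce the summands first: 75 ≡ 9, 42 ≡ 9 (mod 33), so 75 + 42 ≡ 9 + 9 (mod 33). 9 + 9 = 18; 18 = 0·33 + 18, so (75 + 42) mod 33 = 18.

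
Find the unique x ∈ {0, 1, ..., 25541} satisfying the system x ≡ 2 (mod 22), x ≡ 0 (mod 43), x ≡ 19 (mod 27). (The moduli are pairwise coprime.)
The moduli 22, 43, 27 are pairwise coprime, so by the CRT there is a unique solution mod 22·43·27 = 25542.
Solve by successive substitution. Start with x ≡ 2 (mod 22).
  Combine with x ≡ 0 (mod 43): write x = 2 + 22·t and require 2 + 22·t ≡ 0 (mod 43), i.e. 22·t ≡ 0 − 2 ≡ 41 (mod 43). Since 22^(−1) ≡ 2 (mod 43), t ≡ 2·41 ≡ 39 (mod 43). So x ≡ 2 + 22·39 = 860 (mod 946).
  Combine with x ≡ 19 (mod 27): write x = 860 + 946·t and require 860 + 946·t ≡ 19 (mod 27), i.e. 946·t ≡ 19 − 860 ≡ 23 (mod 27). Since 946^(−1) ≡ 1 (mod 27) (946 ≡ 1 (mod 27)), t ≡ 1·23 ≡ 23 (mod 27). So x ≡ 860 + 946·23 = 22618 (mod 25542).
Unique solution in [0, 25542): x = 22618.

Final answer: x ≡ 22618 (mod 25542); the representative in [0, 25542) is 22618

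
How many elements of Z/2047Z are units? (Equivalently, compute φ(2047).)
Z/2047Z has φ(2047) = 1936 units

An element a ∈ Z/2047Z is a unit iff gcd(a, 2047) = 1, so the number of units is φ(2047). φ is multiplicative, with φ(p^e) = p^e − p^(e−1). Factorise 2047 = 23 · 89. Then
  φ(2047) = (23 − 1) · (89 − 1) = 22 · 88 = 1936.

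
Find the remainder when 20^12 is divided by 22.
Use repeated squaring. Binary(12) = 1100. Walk through the bits of the exponent 12 left-to-right: at each bit after the leading one, square the running value, then multiply by 20 if the bit is 1 (always reducing mod 22):
  bit 1 = 1 (leading): start with 20.
  bit 2 = 1: square 20^2 = 400 ≡ 4; bit is 1, so multiply 4·20 = 80 ≡ 14 (mod 22).
  bit 3 = 0: square 14^2 = 196 ≡ 20 (mod 22).
  bit 4 = 0: square 20^2 = 400 ≡ 4 (mod 22).
Final value: 20^12 ≡ 4 (mod 22).

Final answer: 4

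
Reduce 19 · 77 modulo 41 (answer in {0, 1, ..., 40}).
Reduce the factors first: 77 ≡ 36 (mod 41), so 19 · 77 ≡ 19 · 36 (mod 41). 19 · 36 = 684. Dividing by 41: 684 = 16·41 + 28. So (19 · 77) mod 41 = 28.

Final answer: 28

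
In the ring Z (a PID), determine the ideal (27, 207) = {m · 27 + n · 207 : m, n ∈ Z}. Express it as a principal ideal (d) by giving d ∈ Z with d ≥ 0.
In the PID Z, (a, b) is generated by gcd(a, b). Compute gcd(207, 27) with the extended Euclidean algorithm, tracking rows (r, s, t) with s·207 + t·27 = r:
  row A: (207, 1, 0)   [1·207 + 0·27 = 207]
  row B: (27, 0, 1)   [0·207 + 1·27 = 27]
  207 = 7·27 + 18   → row C = row A − 7·row B = (18, 1, −7)   [check: 1·207 − 7·27 = 18]
  27 = 1·18 + 9   → row D = row B − 1·row C = (9, −1, 8)   [check: −1·207 + 8·27 = 9]
  18 = 2·9 + 0   → remainder 0, stop. gcd = 9 (last nonzero row D).
So gcd(27, 207) = 9, with Bézout identity −1·207 + 8·27 = 9. Containment (⊇): the Bézout identity exhibits 9 as an element of (27, 207), giving (9) ⊆ (27, 207). Containment (⊆): since 9 | 27 and 9 | 207 (27 = 9·3, 207 = 9·23), every Z-linear combination of 27 and 207 is divisible by 9, so (27, 207) ⊆ (9). Therefore (27, 207) = (9), d = 9.

Final answer: (27, 207) = (9); d = 9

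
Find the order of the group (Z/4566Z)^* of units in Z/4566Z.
(Z/4566Z)^* consists of the classes a with gcd(a, 4566) = 1, so its order is φ(4566). φ is multiplicative, with φ(p^e) = p^e − p^(e−1). Factorise 4566 = 2 · 3 · 761. Then
  φ(4566) = (2 − 1) · (3 − 1) · (761 − 1) = 1 · 2 · 760 = 1520.
Thus |(Z/4566Z)^*| = 1520.

Final answer: |(Z/4566Z)^*| = 1520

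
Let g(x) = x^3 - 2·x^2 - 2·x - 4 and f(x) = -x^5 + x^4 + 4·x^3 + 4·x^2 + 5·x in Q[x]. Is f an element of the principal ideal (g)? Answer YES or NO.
NO

In Q[x] the ideal (g) consists of all multiples of g, so f ∈ (g) iff g | f, i.e. iff the remainder of f on division by g is 0. Divide f by g (g is monic, so eliminate the leading term of the running remainder at each step):
  leading term -x^5: subtract (-x^2)·g(x) = -x^5 + 2·x^4 + 2·x^3 + 4·x^2, leaving -x^4 + 2·x^3 + 5·x
  leading term -x^4: subtract (-x)·g(x) = -x^4 + 2·x^3 + 2·x^2 + 4·x, leaving -2·x^2 + x
The remainder r(x) = -2·x^2 + x ≠ 0 (and deg r < deg g), so g ∤ f, i.e. f ∉ (g).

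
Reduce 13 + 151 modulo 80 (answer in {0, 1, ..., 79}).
Reduce the summands first: 151 ≡ 71 (mod 80), so 13 + 151 ≡ 13 + 71 (mod 80). 13 + 71 = 84; 84 = 1·80 + 4, so (13 + 151) mod 80 = 4.

Final answer: 4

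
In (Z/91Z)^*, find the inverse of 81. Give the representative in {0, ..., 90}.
81^(−1) ≡ 9 (mod 91)

Apply the extended Euclidean algorithm to (91, 81), tracking rows (r, s, t) with s·91 + t·81 = r. Each division r_prev = q·r_cur + r_new produces the new row as (previous row) − q·(current row):
  row A: (91, 1, 0)   [1·91 + 0·81 = 91]
  row B: (81, 0, 1)   [0·91 + 1·81 = 81]
  91 = 1·81 + 10   → row C = row A − 1·row B = (10, 1, −1)   [check: 1·91 − 1·81 = 10]
  81 = 8·10 + 1   → row D = row B − 8·row C = (1, −8, 9)   [check: −8·91 + 9·81 = 1]
  10 = 10·1 + 0   → remainder 0, stop. gcd = 1 (last nonzero row D).
The gcd is 1, so 81 is invertible mod 91. The last nonzero row gives −8·91 + 9·81 = 1, so t = 9. So 81^(−1) ≡ 9 (mod 91). Verify: 81 · 9 = 729 ≡ 1 (mod 91). ✓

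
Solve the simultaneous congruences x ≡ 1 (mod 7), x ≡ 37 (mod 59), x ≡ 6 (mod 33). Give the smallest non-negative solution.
The moduli 7, 59, 33 are pairwise coprime, so by the CRT there is a unique solution mod 7·59·33 = 13629.
Solve by successive substitution. Start with x ≡ 1 (mod 7).
  Combine with x ≡ 37 (mod 59): write x = 1 + 7·t and require 1 + 7·t ≡ 37 (mod 59), i.e. 7·t ≡ 37 − 1 ≡ 36 (mod 59). Since 7^(−1) ≡ 17 (mod 59), t ≡ 17·36 ≡ 22 (mod 59). So x ≡ 1 + 7·22 = 155 (mod 413).
  Combine with x ≡ 6 (mod 33): write x = 155 + 413·t and require 155 + 413·t ≡ 6 (mod 33), i.e. 413·t ≡ 6 − 155 ≡ 16 (mod 33). Since 413^(−1) ≡ 2 (mod 33) (413 ≡ 17 (mod 33)), t ≡ 2·16 ≡ 32 (mod 33). So x ≡ 155 + 413·32 = 13371 (mod 13629).
Unique solution in [0, 13629): x = 13371.

Final answer: x ≡ 13371 (mod 13629); the representative in [0, 13629) is 13371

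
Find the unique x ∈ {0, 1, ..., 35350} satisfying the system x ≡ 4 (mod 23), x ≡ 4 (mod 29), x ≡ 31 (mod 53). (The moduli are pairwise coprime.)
x ≡ 4006 (mod 35351); the representative in [0, 35351) is 4006

The moduli 23, 29, 53 are pairwise coprime, so by the CRT there is a unique solution mod 23·29·53 = 35351.
Solve by successive substitution. Start with x ≡ 4 (mod 23).
  Combine with x ≡ 4 (mod 29): write x = 4 + 23·t and require 4 + 23·t ≡ 4 (mod 29), i.e. 23·t ≡ 4 − 4 ≡ 0 (mod 29). Since 23^(−1) ≡ 24 (mod 29), t ≡ 24·0 ≡ 0 (mod 29). So x ≡ 4 + 23·0 = 4 (mod 667).
  Combine with x ≡ 31 (mod 53): write x = 4 + 667·t and require 4 + 667·t ≡ 31 (mod 53), i.e. 667·t ≡ 31 − 4 ≡ 27 (mod 53). Since 667^(−1) ≡ 12 (mod 53) (667 ≡ 31 (mod 53)), t ≡ 12·27 ≡ 6 (mod 53). So x ≡ 4 + 667·6 = 4006 (mod 35351).
Unique solution in [0, 35351): x = 4006.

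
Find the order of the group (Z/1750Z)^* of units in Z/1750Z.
(Z/1750Z)^* consists of the classes a with gcd(a, 1750) = 1, so its order is φ(1750). φ is multiplicative, with φ(p^e) = p^e − p^(e−1). Factorise 1750 = 2 · 5^3 · 7. Then
  φ(1750) = (2 − 1) · (5^3 − 5^2) · (7 − 1) = 1 · 100 · 6 = 600.
Thus |(Z/1750Z)^*| = 600.

Final answer: |(Z/1750Z)^*| = 600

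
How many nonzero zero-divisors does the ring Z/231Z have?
In Z/231Z each nonzero element is either a unit (gcd with 231 is 1) or a zero-divisor (gcd > 1). The number of units is φ(231): factorise 231 = 3 · 7 · 11, so φ(231) = (3 − 1) · (7 − 1) · (11 − 1) = 2 · 6 · 10 = 120. The nonzero elements number 231 − 1 = 230. Hence the nonzero zero-divisors number 230 − 120 = 110.

Final answer: Z/231Z has 110 nonzero zero-divisors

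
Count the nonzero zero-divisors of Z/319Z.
In Z/319Z each nonzero element is either a unit (gcd with 319 is 1) or a zero-divisor (gcd > 1). The number of units is φ(319): factorise 319 = 11 · 29, so φ(319) = (11 − 1) · (29 − 1) = 10 · 28 = 280. The nonzero elements number 319 − 1 = 318. Hence the nonzero zero-divisors number 318 − 280 = 38.

Final answer: Z/319Z has 38 nonzero zero-divisors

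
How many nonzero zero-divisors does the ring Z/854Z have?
In Z/854Z each nonzero element is either a unit (gcd with 854 is 1) or a zero-divisor (gcd > 1). The number of units is φ(854): factorise 854 = 2 · 7 · 61, so φ(854) = (2 − 1) · (7 − 1) · (61 − 1) = 1 · 6 · 60 = 360. The nonzero elements number 854 − 1 = 853. Hence the nonzero zero-divisors number 853 − 360 = 493.

Final answer: Z/854Z has 493 nonzero zero-divisors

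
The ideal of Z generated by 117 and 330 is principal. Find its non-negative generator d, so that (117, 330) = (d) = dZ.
In the PID Z, (a, b) is generated by gcd(a, b). Compute gcd(330, 117) with the extended Euclidean algorithm, tracking rows (r, s, t) with s·330 + t·117 = r:
  row A: (330, 1, 0)   [1·330 + 0·117 = 330]
  row B: (117, 0, 1)   [0·330 + 1·117 = 117]
  330 = 2·117 + 96   → row C = row A − 2·row B = (96, 1, −2)   [check: 1·330 − 2·117 = 96]
  117 = 1·96 + 21   → row D = row B − 1·row C = (21, −1, 3)   [check: −1·330 + 3·117 = 21]
  96 = 4·21 + 12   → row E = row C − 4·row D = (12, 5, −14)   [check: 5·330 − 14·117 = 12]
  21 = 1·12 + 9   → row F = row D − 1·row E = (9, −6, 17)   [check: −6·330 + 17·117 = 9]
  12 = 1·9 + 3   → row G = row E − 1·row F = (3, 11, −31)   [check: 11·330 − 31·117 = 3]
  9 = 3·3 + 0   → remainder 0, stop. gcd = 3 (last nonzero row G).
So gcd(117, 330) = 3, with Bézout identity 11·330 − 31·117 = 3. Containment (⊇): the Bézout identity exhibits 3 as an element of (117, 330), giving (3) ⊆ (117, 330). Containment (⊆): since 3 | 117 and 3 | 330 (117 = 3·39, 330 = 3·110), every Z-linear combination of 117 and 330 is divisible by 3, so (117, 330) ⊆ (3). Therefore (117, 330) = (3), d = 3.

Final answer: (117, 330) = (3); d = 3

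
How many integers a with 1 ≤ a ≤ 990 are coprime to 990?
240

The number of a ∈ {1, ..., 990} with gcd(a, 990) = 1 is by definition Euler's totient φ(990). φ is multiplicative, with φ(p^e) = p^e − p^(e−1). Factorise 990 = 2 · 3^2 · 5 · 11. Then
  φ(990) = (2 − 1) · (3^2 − 3^1) · (5 − 1) · (11 − 1) = 1 · 6 · 4 · 10 = 240.
So there are 240 such integers.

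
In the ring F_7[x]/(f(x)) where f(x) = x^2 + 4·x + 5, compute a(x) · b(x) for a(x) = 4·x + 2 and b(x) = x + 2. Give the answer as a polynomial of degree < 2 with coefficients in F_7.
Multiply as integer polynomials: a · b = 4·x^2 + 10·x + 4. Reducing coefficients mod 7: a · b ≡ 4·x^2 + 3·x + 4. Now divide by f(x) = x^2 + 4·x + 5 in F_7[x], eliminating the leading term at each step:
  leading term 4·x^2: subtract (4)·f(x) = 4·x^2 + 2·x + 6, leaving x + 5 (coefficients mod 7)
The degree is now < 2, so this is the remainder. Hence a · b ≡ x + 5 in F_7[x]/(f).

Final answer: a · b ≡ x + 5 (mod f(x))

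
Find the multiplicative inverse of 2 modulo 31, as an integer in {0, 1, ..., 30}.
Apply the extended Euclidean algorithm to (31, 2), tracking rows (r, s, t) with s·31 + t·2 = r. Each division r_prev = q·r_cur + r_new produces the new row as (previous row) − q·(current row):
  row A: (31, 1, 0)   [1·31 + 0·2 = 31]
  row B: (2, 0, 1)   [0·31 + 1·2 = 2]
  31 = 15·2 + 1   → row C = row A − 15·row B = (1, 1, −15)   [check: 1·31 − 15·2 = 1]
  2 = 2·1 + 0   → remainder 0, stop. gcd = 1 (last nonzero row C).
The gcd is 1, so 2 is invertible mod 31. The last nonzero row gives 1·31 − 15·2 = 1, so t = −15. So 2^(−1) ≡ −15 ≡ 16 (mod 31). Verify: 2 · 16 = 32 ≡ 1 (mod 31). ✓

Final answer: 2^(−1) ≡ 16 (mod 31)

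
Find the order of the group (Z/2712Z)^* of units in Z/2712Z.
|(Z/2712Z)^*| = 896

(Z/2712Z)^* consists of the classes a with gcd(a, 2712) = 1, so its order is φ(2712). φ is multiplicative, with φ(p^e) = p^e − p^(e−1). Factorise 2712 = 2^3 · 3 · 113. Then
  φ(2712) = (2^3 − 2^2) · (3 − 1) · (113 − 1) = 4 · 2 · 112 = 896.
Thus |(Z/2712Z)^*| = 896.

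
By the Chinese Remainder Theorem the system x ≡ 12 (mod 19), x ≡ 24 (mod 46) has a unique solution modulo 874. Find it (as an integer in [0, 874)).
The moduli 19, 46 are pairwise coprime, so by the CRT there is a unique solution mod 19·46 = 874.
Solve by successive substitution. Start with x ≡ 12 (mod 19).
  Combine with x ≡ 24 (mod 46): write x = 12 + 19·t and require 12 + 19·t ≡ 24 (mod 46), i.e. 19·t ≡ 24 − 12 ≡ 12 (mod 46). Since 19^(−1) ≡ 17 (mod 46), t ≡ 17·12 ≡ 20 (mod 46). So x ≡ 12 + 19·20 = 392 (mod 874).
Unique solution in [0, 874): x = 392.

Final answer: x ≡ 392 (mod 874); the representative in [0, 874) is 392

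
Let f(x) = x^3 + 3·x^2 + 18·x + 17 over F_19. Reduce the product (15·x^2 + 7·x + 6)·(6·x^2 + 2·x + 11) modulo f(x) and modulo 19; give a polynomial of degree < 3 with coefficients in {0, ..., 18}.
Multiply as integer polynomials: a · b = 90·x^4 + 72·x^3 + 215·x^2 + 89·x + 66. Reducing coefficients mod 19: a · b ≡ 14·x^4 + 15·x^3 + 6·x^2 + 13·x + 9. Now divide by f(x) = x^3 + 3·x^2 + 18·x + 17 in F_19[x], eliminating the leading term at each step:
  leading term 14·x^4: subtract (14·x)·f(x) = 14·x^4 + 4·x^3 + 5·x^2 + 10·x, leaving 11·x^3 + x^2 + 3·x + 9 (coefficients mod 19)
  leading term 11·x^3: subtract (11)·f(x) = 11·x^3 + 14·x^2 + 8·x + 16, leaving 6·x^2 + 14·x + 12 (coefficients mod 19)
The degree is now < 3, so this is the remainder. Hence a · b ≡ 6·x^2 + 14·x + 12 in F_19[x]/(f).

Final answer: a · b ≡ 6·x^2 + 14·x + 12 (mod f(x))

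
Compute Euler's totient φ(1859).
φ(1859) = 1560

φ is multiplicative, with φ(p^e) = p^e − p^(e−1). Factorise 1859 = 11 · 13^2. Then
  φ(1859) = (11 − 1) · (13^2 − 13^1) = 10 · 156 = 1560.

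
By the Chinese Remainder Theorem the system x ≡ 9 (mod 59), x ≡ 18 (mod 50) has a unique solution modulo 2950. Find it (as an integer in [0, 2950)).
x ≡ 68 (mod 2950); the representative in [0, 2950) is 68

The moduli 59, 50 are pairwise coprime, so by the CRT there is a unique solution mod 59·50 = 2950.
Solve by successive substitution. Start with x ≡ 9 (mod 59).
  Combine with x ≡ 18 (mod 50): write x = 9 + 59·t and require 9 + 59·t ≡ 18 (mod 50), i.e. 59·t ≡ 18 − 9 ≡ 9 (mod 50). Since 59^(−1) ≡ 39 (mod 50) (59 ≡ 9 (mod 50)), t ≡ 39·9 ≡ 1 (mod 50). So x ≡ 9 + 59·1 = 68 (mod 2950).
Unique solution in [0, 2950): x = 68.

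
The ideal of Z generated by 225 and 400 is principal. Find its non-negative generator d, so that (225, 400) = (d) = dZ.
(225, 400) = (25); d = 25

In the PID Z, (a, b) is generated by gcd(a, b). Compute gcd(400, 225) with the extended Euclidean algorithm, tracking rows (r, s, t) with s·400 + t·225 = r:
  row A: (400, 1, 0)   [1·400 + 0·225 = 400]
  row B: (225, 0, 1)   [0·400 + 1·225 = 225]
  400 = 1·225 + 175   → row C = row A − 1·row B = (175, 1, −1)   [check: 1·400 − 1·225 = 175]
  225 = 1·175 + 50   → row D = row B − 1·row C = (50, −1, 2)   [check: −1·400 + 2·225 = 50]
  175 = 3·50 + 25   → row E = row C − 3·row D = (25, 4, −7)   [check: 4·400 − 7·225 = 25]
  50 = 2·25 + 0   → remainder 0, stop. gcd = 25 (last nonzero row E).
So gcd(225, 400) = 25, with Bézout identity 4·400 − 7·225 = 25. Containment (⊇): the Bézout identity exhibits 25 as an element of (225, 400), giving (25) ⊆ (225, 400). Containment (⊆): since 25 | 225 and 25 | 400 (225 = 25·9, 400 = 25·16), every Z-linear combination of 225 and 400 is divisible by 25, so (225, 400) ⊆ (25). Therefore (225, 400) = (25), d = 25.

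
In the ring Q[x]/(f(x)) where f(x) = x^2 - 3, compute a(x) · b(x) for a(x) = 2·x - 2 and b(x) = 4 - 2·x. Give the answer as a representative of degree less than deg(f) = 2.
First multiply in Q[x] without reducing: a · b = -4·x^2 + 12·x - 8. Now divide by f(x) = x^2 - 3, eliminating the leading term at each step:
  leading term -4·x^2: subtract (-4)·f(x) = 12 - 4·x^2, leaving 12·x - 20
The degree is now < 2, so this is the remainder. Hence a · b ≡ 12·x - 20 in Q[x]/(f).

Final answer: a · b ≡ 12·x - 20 (mod f(x))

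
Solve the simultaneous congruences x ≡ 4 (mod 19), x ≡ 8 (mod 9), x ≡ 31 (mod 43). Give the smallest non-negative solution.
x ≡ 1106 (mod 7353); the representative in [0, 7353) is 1106

The moduli 19, 9, 43 are pairwise coprime, so by the CRT there is a unique solution mod 19·9·43 = 7353.
Solve by successive substitution. Start with x ≡ 4 (mod 19).
  Combine with x ≡ 8 (mod 9): write x = 4 + 19·t and require 4 + 19·t ≡ 8 (mod 9), i.e. 19·t ≡ 8 − 4 ≡ 4 (mod 9). Since 19^(−1) ≡ 1 (mod 9) (19 ≡ 1 (mod 9)), t ≡ 1·4 ≡ 4 (mod 9). So x ≡ 4 + 19·4 = 80 (mod 171).
  Combine with x ≡ 31 (mod 43): write x = 80 + 171·t and require 80 + 171·t ≡ 31 (mod 43), i.e. 171·t ≡ 31 − 80 ≡ 37 (mod 43). Since 171^(−1) ≡ 42 (mod 43) (171 ≡ 42 (mod 43)), t ≡ 42·37 ≡ 6 (mod 43). So x ≡ 80 + 171·6 = 1106 (mod 7353).
Unique solution in [0, 7353): x = 1106.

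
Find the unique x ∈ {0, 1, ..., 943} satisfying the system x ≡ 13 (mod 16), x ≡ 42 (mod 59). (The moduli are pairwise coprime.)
The moduli 16, 59 are pairwise coprime, so by the CRT there is a unique solution mod 16·59 = 944.
Solve by successive substitution. Start with x ≡ 13 (mod 16).
  Combine with x ≡ 42 (mod 59): write x = 13 + 16·t and require 13 + 16·t ≡ 42 (mod 59), i.e. 16·t ≡ 42 − 13 ≡ 29 (mod 59). Since 16^(−1) ≡ 48 (mod 59), t ≡ 48·29 ≡ 35 (mod 59). So x ≡ 13 + 16·35 = 573 (mod 944).
Unique solution in [0, 944): x = 573.

Final answer: x ≡ 573 (mod 944); the representative in [0, 944) is 573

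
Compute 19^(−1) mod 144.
19^(−1) ≡ 91 (mod 144)

Apply the extended Euclidean algorithm to (144, 19), tracking rows (r, s, t) with s·144 + t·19 = r. Each division r_prev = q·r_cur + r_new produces the new row as (previous row) − q·(current row):
  row A: (144, 1, 0)   [1·144 + 0·19 = 144]
  row B: (19, 0, 1)   [0·144 + 1·19 = 19]
  144 = 7·19 + 11   → row C = row A − 7·row B = (11, 1, −7)   [check: 1·144 − 7·19 = 11]
  19 = 1·11 + 8   → row D = row B − 1·row C = (8, −1, 8)   [check: −1·144 + 8·19 = 8]
  11 = 1·8 + 3   → row E = row C − 1·row D = (3, 2, −15)   [check: 2·144 − 15·19 = 3]
  8 = 2·3 + 2   → row F = row D − 2·row E = (2, −5, 38)   [check: −5·144 + 38·19 = 2]
  3 = 1·2 + 1   → row G = row E − 1·row F = (1, 7, −53)   [check: 7·144 − 53·19 = 1]
  2 = 2·1 + 0   → remainder 0, stop. gcd = 1 (last nonzero row G).
The gcd is 1, so 19 is invertible mod 144. The last nonzero row gives 7·144 − 53·19 = 1, so t = −53. So 19^(−1) ≡ −53 ≡ 91 (mod 144). Verify: 19 · 91 = 1729 ≡ 1 (mod 144). ✓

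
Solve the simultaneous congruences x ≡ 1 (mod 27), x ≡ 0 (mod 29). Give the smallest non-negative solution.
The moduli 27, 29 are pairwise coprime, so by the CRT there is a unique solution mod 27·29 = 783.
Solve by successive substitution. Start with x ≡ 1 (mod 27).
  Combine with x ≡ 0 (mod 29): write x = 1 + 27·t and require 1 + 27·t ≡ 0 (mod 29), i.e. 27·t ≡ 0 − 1 ≡ 28 (mod 29). Since 27^(−1) ≡ 14 (mod 29), t ≡ 14·28 ≡ 15 (mod 29). So x ≡ 1 + 27·15 = 406 (mod 783).
Unique solution in [0, 783): x = 406.

Final answer: x ≡ 406 (mod 783); the representative in [0, 783) is 406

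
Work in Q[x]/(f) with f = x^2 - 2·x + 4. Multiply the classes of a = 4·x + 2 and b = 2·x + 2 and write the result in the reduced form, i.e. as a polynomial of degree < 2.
a · b ≡ 28·x - 28 (mod f(x))

First multiply in Q[x] without reducing: a · b = 8·x^2 + 12·x + 4. Now divide by f(x) = x^2 - 2·x + 4, eliminating the leading term at each step:
  leading term 8·x^2: subtract (8)·f(x) = 8·x^2 - 16·x + 32, leaving 28·x - 28
The degree is now < 2, so this is the remainder. Hence a · b ≡ 28·x - 28 in Q[x]/(f).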